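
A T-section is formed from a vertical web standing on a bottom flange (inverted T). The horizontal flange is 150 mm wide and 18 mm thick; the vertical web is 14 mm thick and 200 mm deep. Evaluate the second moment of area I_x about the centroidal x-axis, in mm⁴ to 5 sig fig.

Decompose the section into non-overlapping parts with the origin at the bottom-left of its bounding rectangle.
Flange: 150 × 18, A = 2 700 mm², y = 9 mm, Ī = 72 900 mm⁴.
Web: 14 × 200, A = 2 800 mm², y = 118 mm, Ī = 9 333 333 mm⁴.
Centroid: ȳ = ΣA·y / ΣA = 64.49091 mm.
Transfer each piece to the centroidal x-axis using Ī + A·d² with d = y − 64.49091:
  flange: d = -55.49091 mm → contributes +8 386 851 mm⁴
  web: d = 53.50909 mm → contributes +17 350 357 mm⁴
Total I = 25 737 208 mm⁴.

I_x ≈ 2.5737 × 10⁷ mm⁴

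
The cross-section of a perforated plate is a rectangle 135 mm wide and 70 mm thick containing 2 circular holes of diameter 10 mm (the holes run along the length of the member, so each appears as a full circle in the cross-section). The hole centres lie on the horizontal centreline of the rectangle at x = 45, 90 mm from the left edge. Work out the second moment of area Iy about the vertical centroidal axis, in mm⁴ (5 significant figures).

Iy ≈ 1.4272 × 10⁷ mm⁴

Decompose the section into non-overlapping parts with the origin at the bottom-left of its bounding rectangle.
Plate: 135 × 70, A = 9 450 mm², x = 67.5 mm, Ī = 14 352 188 mm⁴.
Hole 1 (subtracted): ⌀10, A = 78.53982 mm², x = 45 mm, Ī = 490.8739 mm⁴.
Hole 2 (subtracted): ⌀10, A = 78.53982 mm², x = 90 mm, Ī = 490.8739 mm⁴.
By symmetry the centroid is at mid-width, x̄ = 67.5 mm.
Transfer each piece to the vertical centroidal axis using Ī + A·d² with d = x − 67.5:
  plate: d = 0 mm → contributes +14 352 188 mm⁴
  hole 1: d = -22.5 mm → contributes −40251.66 mm⁴
  hole 2: d = 22.5 mm → contributes −40251.66 mm⁴
Total I = 14 271 684 mm⁴.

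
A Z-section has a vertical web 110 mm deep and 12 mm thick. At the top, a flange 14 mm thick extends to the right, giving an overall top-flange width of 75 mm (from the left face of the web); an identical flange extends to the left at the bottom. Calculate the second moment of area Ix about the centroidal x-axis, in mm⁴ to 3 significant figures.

Break the section into simple shapes (no overlaps), measuring from the bottom-left corner of the bounding box.
Web: 12 × 110, A = 1 320 mm², y = 55 mm, Ī = 1 331 000 mm⁴.
Top flange (beyond web): 63 × 14, A = 882 mm², y = 103 mm, Ī = 14 406 mm⁴.
Bottom flange (beyond web): 63 × 14, A = 882 mm², y = 7 mm, Ī = 14 406 mm⁴.
Centroid: ȳ = ΣA·y / ΣA = 55 mm.
Transfer each piece to the centroidal x-axis using Ī + A·d² with d = y − 55:
  web: d = 0 mm → contributes +1 331 000 mm⁴
  top flange (beyond web): d = 48 mm → contributes +2 046 534 mm⁴
  bottom flange (beyond web): d = -48 mm → contributes +2 046 534 mm⁴
Total I = 5 424 068 mm⁴.

Ix ≈ 5.42 × 10⁶ mm⁴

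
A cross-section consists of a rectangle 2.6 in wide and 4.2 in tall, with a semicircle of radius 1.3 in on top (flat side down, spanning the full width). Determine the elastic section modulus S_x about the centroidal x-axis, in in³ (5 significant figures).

Decompose the section into non-overlapping parts with the origin at the bottom-left of its bounding rectangle.
Rectangular body: 2.6 × 4.2, A = 10.92 in², y = 2.1 in, Ī = 16.0524 in⁴.
Semicircular cap: semicircle r = 1.3, A = 2.654646 in², y = 4.751737 in, Ī = 0.3134769 in⁴.
Centroid: ȳ = ΣA·y / ΣA = 2.618571 in.
Transfer each piece to the centroidal x-axis using Ī + A·d² with d = y − 2.618571:
  rectangular body: d = -0.5185714 in → contributes +18.98897 in⁴
  semicircular cap: d = 2.133166 in → contributes +12.39317 in⁴
Total I = 31.38213 in⁴.
Extreme fibre distance c = 2.881429 in; S = I/c = 10.89117 in³.

S_x ≈ 10.891 in³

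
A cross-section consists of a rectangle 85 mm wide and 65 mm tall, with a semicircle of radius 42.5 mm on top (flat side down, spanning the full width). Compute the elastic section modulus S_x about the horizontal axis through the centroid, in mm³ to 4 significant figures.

S_x ≈ 1.226 × 10⁵ mm³

Split into non-overlapping primitives; take the origin at the lower-left of the bounding box.
Rectangular body: 85 × 65, A = 5 525 mm², y = 32.5 mm, Ī = 1 945 260 mm⁴.
Semicircular cap: semicircle r = 42.5, A = 2837.25 mm², y = 83.0376 mm, Ī = 358 086 mm⁴.
Centroid: ȳ = ΣA·y / ΣA = 49.647 mm.
Transfer each piece to the horizontal axis through the centroid using Ī + A·d² with d = y − 49.647:
  rectangular body: d = -17.147 mm → contributes +3 569 724 mm⁴
  semicircular cap: d = 33.3905 mm → contributes +3 521 416 mm⁴
Total I = 7 091 140 mm⁴.
Extreme fibre distance c = 57.853 mm; S = I/c = 122 572 mm³.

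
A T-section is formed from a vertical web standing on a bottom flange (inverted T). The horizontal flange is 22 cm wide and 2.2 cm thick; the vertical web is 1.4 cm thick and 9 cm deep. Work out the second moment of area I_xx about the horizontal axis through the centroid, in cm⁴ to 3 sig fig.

I_xx ≈ 418 cm⁴

Split into non-overlapping primitives; take the origin at the lower-left of the bounding box.
Flange: 22 × 2.2, A = 48.4 cm², y = 1.1 cm, Ī = 19.521 cm⁴.
Web: 1.4 × 9, A = 12.6 cm², y = 6.7 cm, Ī = 85.05 cm⁴.
Centroid: ȳ = ΣA·y / ΣA = 2.2567 cm.
Transfer each piece to the horizontal axis through the centroid using Ī + A·d² with d = y − 2.2567:
  flange: d = -1.1567 cm → contributes +84.281 cm⁴
  web: d = 4.4433 cm → contributes +333.81 cm⁴
Total I = 418.09 cm⁴.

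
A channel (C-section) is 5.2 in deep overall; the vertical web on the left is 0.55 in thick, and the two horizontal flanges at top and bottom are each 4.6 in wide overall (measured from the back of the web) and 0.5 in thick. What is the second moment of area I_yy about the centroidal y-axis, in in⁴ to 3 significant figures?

Split into non-overlapping primitives; take the origin at the lower-left of the bounding box.
Web: 0.55 × 5.2, A = 2.86 in², x = 0.275 in, Ī = 0.072096 in⁴.
Top flange (beyond web): 4.05 × 0.5, A = 2.025 in², x = 2.575 in, Ī = 2.7679 in⁴.
Bottom flange (beyond web): 4.05 × 0.5, A = 2.025 in², x = 2.575 in, Ī = 2.7679 in⁴.
Centroid: x̄ = ΣA·x / ΣA = 1.623 in.
Transfer each piece to the centroidal y-axis using Ī + A·d² with d = x − 1.623:
  web: d = -1.348 in → contributes +5.2694 in⁴
  top flange (beyond web): d = 0.95195 in → contributes +4.603 in⁴
  bottom flange (beyond web): d = 0.95195 in → contributes +4.603 in⁴
Total I = 14.475 in⁴.

I_yy ≈ 14.5 in⁴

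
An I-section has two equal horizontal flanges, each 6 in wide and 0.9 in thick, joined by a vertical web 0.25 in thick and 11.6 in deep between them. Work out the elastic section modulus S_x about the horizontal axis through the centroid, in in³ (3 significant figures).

Decompose the section into non-overlapping parts with the origin at the bottom-left of its bounding rectangle.
Bottom flange: 6 × 0.9, A = 5.4 in², y = 0.45 in, Ī = 0.3645 in⁴.
Web: 0.25 × 11.6, A = 2.9 in², y = 6.7 in, Ī = 32.519 in⁴.
Top flange: 6 × 0.9, A = 5.4 in², y = 12.95 in, Ī = 0.3645 in⁴.
By symmetry the centroid is at mid-height, ȳ = 6.7 in.
Transfer each piece to the horizontal axis through the centroid using Ī + A·d² with d = y − 6.7:
  bottom flange: d = -6.25 in → contributes +211.3 in⁴
  web: d = 0 in → contributes +32.519 in⁴
  top flange: d = 6.25 in → contributes +211.3 in⁴
Total I = 455.12 in⁴.
Extreme fibre distance c = 6.7 in; S = I/c = 67.929 in³.

S_x ≈ 67.9 in³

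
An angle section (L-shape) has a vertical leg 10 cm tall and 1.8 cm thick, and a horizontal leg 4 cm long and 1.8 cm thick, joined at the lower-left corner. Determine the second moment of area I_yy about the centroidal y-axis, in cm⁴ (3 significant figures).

Split into non-overlapping primitives; take the origin at the lower-left of the bounding box.
Vertical leg: 1.8 × 10, A = 18 cm², x = 0.9 cm, Ī = 4.86 cm⁴.
Horizontal leg (remainder): 2.2 × 1.8, A = 3.96 cm², x = 2.9 cm, Ī = 1.5972 cm⁴.
Centroid: x̄ = ΣA·x / ΣA = 1.2607 cm.
Transfer each piece to the centroidal y-axis using Ī + A·d² with d = x − 1.2607:
  vertical leg: d = -0.36066 cm → contributes +7.2013 cm⁴
  horizontal leg (remainder): d = 1.6393 cm → contributes +12.24 cm⁴
Total I = 19.441 cm⁴.

I_yy ≈ 19.4 cm⁴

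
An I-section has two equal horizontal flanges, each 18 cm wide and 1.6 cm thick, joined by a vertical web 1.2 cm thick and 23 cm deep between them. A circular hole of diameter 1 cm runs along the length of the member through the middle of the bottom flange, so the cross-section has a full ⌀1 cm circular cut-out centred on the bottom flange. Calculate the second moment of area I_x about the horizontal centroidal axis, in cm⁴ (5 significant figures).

Break the section into simple shapes (no overlaps), measuring from the bottom-left corner of the bounding box.
Bottom flange: 18 × 1.6, A = 28.8 cm², y = 0.8 cm, Ī = 6.144 cm⁴.
Web: 1.2 × 23, A = 27.6 cm², y = 13.1 cm, Ī = 1216.7 cm⁴.
Top flange: 18 × 1.6, A = 28.8 cm², y = 25.4 cm, Ī = 6.144 cm⁴.
Hole (subtracted): ⌀1, A = 0.7853982 cm², y = 0.8 cm, Ī = 0.04908739 cm⁴.
Centroid: ȳ = ΣA·y / ΣA = 13.21444 cm.
Transfer each piece to the horizontal centroidal axis using Ī + A·d² with d = y − 13.21444:
  bottom flange: d = -12.41444 cm → contributes +4444.752 cm⁴
  web: d = -0.1144399 cm → contributes +1217.061 cm⁴
  top flange: d = 12.18556 cm → contributes +4282.595 cm⁴
  hole: d = -12.41444 cm → contributes −121.0933 cm⁴
Total I = 9823.314 cm⁴.

I_x ≈ 9823.3 cm⁴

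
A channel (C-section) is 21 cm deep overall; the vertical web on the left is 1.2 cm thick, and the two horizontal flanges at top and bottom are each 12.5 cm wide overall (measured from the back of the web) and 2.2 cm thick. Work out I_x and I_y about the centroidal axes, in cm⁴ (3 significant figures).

I_x ≈ 5340 cm⁴, I_y ≈ 1190 cm⁴

Decompose the section into non-overlapping parts with the origin at the bottom-left of its bounding rectangle.
Web: 1.2 × 21, A = 25.2 cm², y = 10.5 cm, Ī = 926.1 cm⁴.
Top flange (beyond web): 11.3 × 2.2, A = 24.86 cm², y = 19.9 cm, Ī = 10.027 cm⁴.
Bottom flange (beyond web): 11.3 × 2.2, A = 24.86 cm², y = 1.1 cm, Ī = 10.027 cm⁴.
By symmetry the centroid is at mid-height, ȳ = 10.5 cm.
Transfer each piece to the centroidal x-axis using Ī + A·d² with d = y − 10.5:
  web: d = 0 cm → contributes +926.1 cm⁴
  top flange (beyond web): d = 9.4 cm → contributes +2206.7 cm⁴
  bottom flange (beyond web): d = -9.4 cm → contributes +2206.7 cm⁴
Total I = 5339.4 cm⁴.
For the y-axis: x̄ = 4.7478 cm.
Repeating about the centroidal y-axis gives I_y = 1185.4 cm⁴.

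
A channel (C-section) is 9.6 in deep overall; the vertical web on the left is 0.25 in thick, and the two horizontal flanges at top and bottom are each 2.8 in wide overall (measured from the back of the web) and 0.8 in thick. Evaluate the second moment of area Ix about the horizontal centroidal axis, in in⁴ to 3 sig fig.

Break the section into simple shapes (no overlaps), measuring from the bottom-left corner of the bounding box.
Web: 0.25 × 9.6, A = 2.4 in², y = 4.8 in, Ī = 18.432 in⁴.
Top flange (beyond web): 2.55 × 0.8, A = 2.04 in², y = 9.2 in, Ī = 0.1088 in⁴.
Bottom flange (beyond web): 2.55 × 0.8, A = 2.04 in², y = 0.4 in, Ī = 0.1088 in⁴.
By symmetry the centroid is at mid-height, ȳ = 4.8 in.
Transfer each piece to the horizontal centroidal axis using Ī + A·d² with d = y − 4.8:
  web: d = 0 in → contributes +18.432 in⁴
  top flange (beyond web): d = 4.4 in → contributes +39.603 in⁴
  bottom flange (beyond web): d = -4.4 in → contributes +39.603 in⁴
Total I = 97.638 in⁴.

Ix ≈ 97.6 in⁴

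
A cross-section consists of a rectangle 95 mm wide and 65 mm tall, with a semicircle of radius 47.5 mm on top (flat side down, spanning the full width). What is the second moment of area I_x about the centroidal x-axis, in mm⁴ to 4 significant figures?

I_x ≈ 8.977 × 10⁶ mm⁴

Decompose the section into non-overlapping parts with the origin at the bottom-left of its bounding rectangle.
Rectangular body: 95 × 65, A = 6 175 mm², y = 32.5 mm, Ī = 2 174 115 mm⁴.
Semicircular cap: semicircle r = 47.5, A = 3544.11 mm², y = 85.1596 mm, Ī = 558 736 mm⁴.
Centroid: ȳ = ΣA·y / ΣA = 51.7025 mm.
Transfer each piece to the centroidal x-axis using Ī + A·d² with d = y − 51.7025:
  rectangular body: d = -19.2025 mm → contributes +4 451 066 mm⁴
  semicircular cap: d = 33.4571 mm → contributes +4 525 932 mm⁴
Total I = 8 976 998 mm⁴.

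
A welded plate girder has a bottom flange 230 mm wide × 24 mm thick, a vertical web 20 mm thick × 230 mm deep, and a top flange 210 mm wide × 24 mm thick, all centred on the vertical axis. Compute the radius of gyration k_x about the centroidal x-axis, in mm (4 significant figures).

k_x ≈ 112.2 mm

Split into non-overlapping primitives; take the origin at the lower-left of the bounding box.
Bottom plate: 230 × 24, A = 5 520 mm², y = 12 mm, Ī = 264 960 mm⁴.
Web plate: 20 × 230, A = 4 600 mm², y = 139 mm, Ī = 20 278 333 mm⁴.
Top plate: 210 × 24, A = 5 040 mm², y = 266 mm, Ī = 241 920 mm⁴.
Centroid: ȳ = ΣA·y / ΣA = 134.979 mm.
Transfer each piece to the centroidal x-axis using Ī + A·d² with d = y − 134.979:
  bottom plate: d = -122.979 mm → contributes +83 748 379 mm⁴
  web plate: d = 4.02111 mm → contributes +20 352 712 mm⁴
  top plate: d = 131.021 mm → contributes +86 761 235 mm⁴
Total I = 190 862 327 mm⁴.
Radius of gyration: k = √(I/A) = √(190 862 327 / 15 160) = 112.205 mm.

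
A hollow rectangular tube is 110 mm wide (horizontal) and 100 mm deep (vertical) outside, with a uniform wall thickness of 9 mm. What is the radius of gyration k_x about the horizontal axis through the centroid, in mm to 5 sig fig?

k_x ≈ 37.806 mm

Decompose the section into non-overlapping parts with the origin at the bottom-left of its bounding rectangle.
Outer rectangle: 110 × 100, A = 11 000 mm², y = 50 mm, Ī = 9 166 667 mm⁴.
Inner void (subtracted): 92 × 82, A = 7 544 mm², y = 50 mm, Ī = 4 227 155 mm⁴.
By symmetry the centroid is at mid-height, ȳ = 50 mm.
All pieces are centred on the horizontal axis through the centroid, so I = ΣĪ (holes subtracted) = 4 939 512 mm⁴.
Radius of gyration: k = √(I/A) = √(4 939 512 / 3 456) = 37.80551 mm.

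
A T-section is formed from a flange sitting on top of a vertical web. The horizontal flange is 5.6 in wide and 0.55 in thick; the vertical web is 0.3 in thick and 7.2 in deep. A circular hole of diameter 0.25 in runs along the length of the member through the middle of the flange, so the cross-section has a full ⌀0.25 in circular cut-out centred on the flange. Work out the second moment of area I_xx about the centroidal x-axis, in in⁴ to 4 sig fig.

I_xx ≈ 28.35 in⁴

Decompose the section into non-overlapping parts with the origin at the bottom-left of its bounding rectangle.
Flange: 5.6 × 0.55, A = 3.08 in², y = 7.475 in, Ī = 0.0776417 in⁴.
Web: 0.3 × 7.2, A = 2.16 in², y = 3.6 in, Ī = 9.3312 in⁴.
Hole (subtracted): ⌀0.25, A = 0.0490874 in², y = 7.475 in, Ī = 0.000191748 in⁴.
Centroid: ȳ = ΣA·y / ΣA = 5.86257 in.
Transfer each piece to the centroidal x-axis using Ī + A·d² with d = y − 5.86257:
  flange: d = 1.61243 in → contributes +8.08546 in⁴
  web: d = -2.26257 in → contributes +20.3887 in⁴
  hole: d = 1.61243 in → contributes −0.127816 in⁴
Total I = 28.3463 in⁴.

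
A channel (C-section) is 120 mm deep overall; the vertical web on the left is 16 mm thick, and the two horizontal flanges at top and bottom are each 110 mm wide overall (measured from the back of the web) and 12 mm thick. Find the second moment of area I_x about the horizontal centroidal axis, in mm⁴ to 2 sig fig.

Break the section into simple shapes (no overlaps), measuring from the bottom-left corner of the bounding box.
Web: 16 × 120, A = 1 920 mm², y = 60 mm, Ī = 2 304 000 mm⁴.
Top flange (beyond web): 94 × 12, A = 1 128 mm², y = 114 mm, Ī = 13 536 mm⁴.
Bottom flange (beyond web): 94 × 12, A = 1 128 mm², y = 6 mm, Ī = 13 536 mm⁴.
By symmetry the centroid is at mid-height, ȳ = 60 mm.
Transfer each piece to the horizontal centroidal axis using Ī + A·d² with d = y − 60:
  web: d = 0 mm → contributes +2 304 000 mm⁴
  top flange (beyond web): d = 54 mm → contributes +3 302 784 mm⁴
  bottom flange (beyond web): d = -54 mm → contributes +3 302 784 mm⁴
Total I = 8 909 568 mm⁴.

I_x ≈ 8.9 × 10⁶ mm⁴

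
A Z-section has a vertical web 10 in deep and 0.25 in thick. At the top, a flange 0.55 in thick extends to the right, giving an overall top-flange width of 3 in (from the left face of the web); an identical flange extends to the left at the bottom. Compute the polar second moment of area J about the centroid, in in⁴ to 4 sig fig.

Break the section into simple shapes (no overlaps), measuring from the bottom-left corner of the bounding box.
Web: 0.25 × 10, A = 2.5 in², y = 5 in, Ī = 20.8333 in⁴.
Top flange (beyond web): 2.75 × 0.55, A = 1.5125 in², y = 9.725 in, Ī = 0.0381276 in⁴.
Bottom flange (beyond web): 2.75 × 0.55, A = 1.5125 in², y = 0.275 in, Ī = 0.0381276 in⁴.
Centroid: ȳ = ΣA·y / ΣA = 5 in.
Transfer each piece to the centroidal x-axis using Ī + A·d² with d = y − 5:
  web: d = 0 in → contributes +20.8333 in⁴
  top flange (beyond web): d = 4.725 in → contributes +33.8056 in⁴
  bottom flange (beyond web): d = -4.725 in → contributes +33.8056 in⁴
Total I = 88.4446 in⁴.
For the y-axis: x̄ = 2.875 in.
Repeating about the centroidal y-axis gives I_y = 8.72565 in⁴.
Polar second moment: J = I_x + I_y = 97.1703 in⁴.

J ≈ 97.17 in⁴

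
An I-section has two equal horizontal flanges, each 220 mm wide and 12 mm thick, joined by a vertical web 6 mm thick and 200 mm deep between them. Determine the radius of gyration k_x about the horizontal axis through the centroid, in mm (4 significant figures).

k_x ≈ 98.91 mm

Decompose the section into non-overlapping parts with the origin at the bottom-left of its bounding rectangle.
Bottom flange: 220 × 12, A = 2 640 mm², y = 6 mm, Ī = 31 680 mm⁴.
Web: 6 × 200, A = 1 200 mm², y = 112 mm, Ī = 4 000 000 mm⁴.
Top flange: 220 × 12, A = 2 640 mm², y = 218 mm, Ī = 31 680 mm⁴.
By symmetry the centroid is at mid-height, ȳ = 112 mm.
Transfer each piece to the horizontal axis through the centroid using Ī + A·d² with d = y − 112:
  bottom flange: d = -106 mm → contributes +29 694 720 mm⁴
  web: d = 0 mm → contributes +4 000 000 mm⁴
  top flange: d = 106 mm → contributes +29 694 720 mm⁴
Total I = 63 389 440 mm⁴.
Radius of gyration: k = √(I/A) = √(63 389 440 / 6 480) = 98.9056 mm.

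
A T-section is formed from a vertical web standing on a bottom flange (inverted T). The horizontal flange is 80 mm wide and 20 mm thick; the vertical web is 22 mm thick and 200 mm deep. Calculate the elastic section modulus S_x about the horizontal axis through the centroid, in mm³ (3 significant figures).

S_x ≈ 2.24 × 10⁵ mm³

Split into non-overlapping primitives; take the origin at the lower-left of the bounding box.
Flange: 80 × 20, A = 1 600 mm², y = 10 mm, Ī = 53 333 mm⁴.
Web: 22 × 200, A = 4 400 mm², y = 120 mm, Ī = 14 666 667 mm⁴.
Centroid: ȳ = ΣA·y / ΣA = 90.667 mm.
Transfer each piece to the horizontal axis through the centroid using Ī + A·d² with d = y − 90.667:
  flange: d = -80.667 mm → contributes +10 464 711 mm⁴
  web: d = 29.333 mm → contributes +18 452 622 mm⁴
Total I = 28 917 333 mm⁴.
Extreme fibre distance c = 129.33 mm; S = I/c = 223 588 mm³.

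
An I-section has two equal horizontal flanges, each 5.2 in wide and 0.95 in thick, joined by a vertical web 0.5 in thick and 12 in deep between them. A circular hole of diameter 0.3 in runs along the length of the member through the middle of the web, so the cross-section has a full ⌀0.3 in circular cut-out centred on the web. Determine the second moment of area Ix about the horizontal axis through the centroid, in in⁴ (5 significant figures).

Ix ≈ 486.97 in⁴

Break the section into simple shapes (no overlaps), measuring from the bottom-left corner of the bounding box.
Bottom flange: 5.2 × 0.95, A = 4.94 in², y = 0.475 in, Ī = 0.3715292 in⁴.
Web: 0.5 × 12, A = 6 in², y = 6.95 in, Ī = 72 in⁴.
Top flange: 5.2 × 0.95, A = 4.94 in², y = 13.425 in, Ī = 0.3715292 in⁴.
Hole (subtracted): ⌀0.3, A = 0.07068583 in², y = 6.95 in, Ī = 0.0003976078 in⁴.
By symmetry the centroid is at mid-height, ȳ = 6.95 in.
Transfer each piece to the horizontal axis through the centroid using Ī + A·d² with d = y − 6.95:
  bottom flange: d = -6.475 in → contributes +207.4841 in⁴
  web: d = 0 in → contributes +72 in⁴
  top flange: d = 6.475 in → contributes +207.4841 in⁴
  hole: d = 0 in → contributes −0.0003976078 in⁴
Total I = 486.9678 in⁴.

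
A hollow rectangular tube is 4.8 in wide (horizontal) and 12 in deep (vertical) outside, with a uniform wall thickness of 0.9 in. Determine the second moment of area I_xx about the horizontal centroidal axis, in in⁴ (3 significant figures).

Treat the section as a set of non-overlapping primitives; coordinates are from the bounding-box lower-left.
Outer rectangle: 4.8 × 12, A = 57.6 in², y = 6 in, Ī = 691.2 in⁴.
Inner void (subtracted): 3 × 10.2, A = 30.6 in², y = 6 in, Ī = 265.3 in⁴.
By symmetry the centroid is at mid-height, ȳ = 6 in.
All pieces are centred on the horizontal centroidal axis, so I = ΣĪ (holes subtracted) = 425.9 in⁴.

I_xx ≈ 426 in⁴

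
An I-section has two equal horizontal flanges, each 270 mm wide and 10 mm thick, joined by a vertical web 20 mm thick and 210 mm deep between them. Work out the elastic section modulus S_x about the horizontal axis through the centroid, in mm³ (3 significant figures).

Split into non-overlapping primitives; take the origin at the lower-left of the bounding box.
Bottom flange: 270 × 10, A = 2 700 mm², y = 5 mm, Ī = 22 500 mm⁴.
Web: 20 × 210, A = 4 200 mm², y = 115 mm, Ī = 15 435 000 mm⁴.
Top flange: 270 × 10, A = 2 700 mm², y = 225 mm, Ī = 22 500 mm⁴.
By symmetry the centroid is at mid-height, ȳ = 115 mm.
Transfer each piece to the horizontal axis through the centroid using Ī + A·d² with d = y − 115:
  bottom flange: d = -110 mm → contributes +32 692 500 mm⁴
  web: d = 0 mm → contributes +15 435 000 mm⁴
  top flange: d = 110 mm → contributes +32 692 500 mm⁴
Total I = 80 820 000 mm⁴.
Extreme fibre distance c = 115 mm; S = I/c = 702 783 mm³.

S_x ≈ 7.03 × 10⁵ mm³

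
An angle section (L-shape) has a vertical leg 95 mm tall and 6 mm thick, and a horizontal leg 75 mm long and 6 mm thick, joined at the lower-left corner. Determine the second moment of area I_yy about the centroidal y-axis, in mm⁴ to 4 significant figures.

Break the section into simple shapes (no overlaps), measuring from the bottom-left corner of the bounding box.
Vertical leg: 6 × 95, A = 570 mm², x = 3 mm, Ī = 1 710 mm⁴.
Horizontal leg (remainder): 69 × 6, A = 414 mm², x = 40.5 mm, Ī = 164 255 mm⁴.
Centroid: x̄ = ΣA·x / ΣA = 18.7774 mm.
Transfer each piece to the centroidal y-axis using Ī + A·d² with d = x − 18.7774:
  vertical leg: d = -15.7774 mm → contributes +143 599 mm⁴
  horizontal leg (remainder): d = 21.7226 mm → contributes +359 609 mm⁴
Total I = 503 207 mm⁴.

I_yy ≈ 5.032 × 10⁵ mm⁴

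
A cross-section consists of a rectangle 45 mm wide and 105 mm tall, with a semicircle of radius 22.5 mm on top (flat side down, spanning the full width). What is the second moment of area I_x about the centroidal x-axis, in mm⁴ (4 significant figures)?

I_x ≈ 6.990 × 10⁶ mm⁴

Decompose the section into non-overlapping parts with the origin at the bottom-left of its bounding rectangle.
Rectangular body: 45 × 105, A = 4 725 mm², y = 52.5 mm, Ī = 4 341 094 mm⁴.
Semicircular cap: semicircle r = 22.5, A = 795.216 mm², y = 114.549 mm, Ī = 28129.5 mm⁴.
Centroid: ȳ = ΣA·y / ΣA = 61.4385 mm.
Transfer each piece to the centroidal x-axis using Ī + A·d² with d = y − 61.4385:
  rectangular body: d = -8.93852 mm → contributes +4 718 608 mm⁴
  semicircular cap: d = 53.1108 mm → contributes +2 271 237 mm⁴
Total I = 6 989 845 mm⁴.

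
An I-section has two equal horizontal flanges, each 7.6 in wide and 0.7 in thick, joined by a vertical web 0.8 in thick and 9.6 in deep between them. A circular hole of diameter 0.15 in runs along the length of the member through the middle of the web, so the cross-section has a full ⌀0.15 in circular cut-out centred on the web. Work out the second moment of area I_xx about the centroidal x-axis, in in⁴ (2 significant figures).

I_xx ≈ 340 in⁴

Decompose the section into non-overlapping parts with the origin at the bottom-left of its bounding rectangle.
Bottom flange: 7.6 × 0.7, A = 5.32 in², y = 0.35 in, Ī = 0.2172 in⁴.
Web: 0.8 × 9.6, A = 7.68 in², y = 5.5 in, Ī = 58.98 in⁴.
Top flange: 7.6 × 0.7, A = 5.32 in², y = 10.65 in, Ī = 0.2172 in⁴.
Hole (subtracted): ⌀0.15, A = 0.01767 in², y = 5.5 in, Ī = 0.00002485 in⁴.
By symmetry the centroid is at mid-height, ȳ = 5.5 in.
Transfer each piece to the centroidal x-axis using Ī + A·d² with d = y − 5.5:
  bottom flange: d = -5.15 in → contributes +141.3 in⁴
  web: d = 0 in → contributes +58.98 in⁴
  top flange: d = 5.15 in → contributes +141.3 in⁴
  hole: d = 0 in → contributes −0.00002485 in⁴
Total I = 341.6 in⁴.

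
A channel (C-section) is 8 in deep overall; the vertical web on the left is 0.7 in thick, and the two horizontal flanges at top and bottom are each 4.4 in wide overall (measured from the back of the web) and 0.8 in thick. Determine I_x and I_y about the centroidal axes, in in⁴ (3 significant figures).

I_x ≈ 107 in⁴, I_y ≈ 20.9 in⁴

Split into non-overlapping primitives; take the origin at the lower-left of the bounding box.
Web: 0.7 × 8, A = 5.6 in², y = 4 in, Ī = 29.867 in⁴.
Top flange (beyond web): 3.7 × 0.8, A = 2.96 in², y = 7.6 in, Ī = 0.15787 in⁴.
Bottom flange (beyond web): 3.7 × 0.8, A = 2.96 in², y = 0.4 in, Ī = 0.15787 in⁴.
By symmetry the centroid is at mid-height, ȳ = 4 in.
Transfer each piece to the centroidal x-axis using Ī + A·d² with d = y − 4:
  web: d = 0 in → contributes +29.867 in⁴
  top flange (beyond web): d = 3.6 in → contributes +38.519 in⁴
  bottom flange (beyond web): d = -3.6 in → contributes +38.519 in⁴
Total I = 106.91 in⁴.
For the y-axis: x̄ = 1.4806 in.
Repeating about the centroidal y-axis gives I_y = 20.911 in⁴.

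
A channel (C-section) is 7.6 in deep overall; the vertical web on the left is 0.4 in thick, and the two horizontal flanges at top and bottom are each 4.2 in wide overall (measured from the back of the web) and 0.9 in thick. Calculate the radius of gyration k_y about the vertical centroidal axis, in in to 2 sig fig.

Decompose the section into non-overlapping parts with the origin at the bottom-left of its bounding rectangle.
Web: 0.4 × 7.6, A = 3.04 in², x = 0.2 in, Ī = 0.04053 in⁴.
Top flange (beyond web): 3.8 × 0.9, A = 3.42 in², x = 2.3 in, Ī = 4.115 in⁴.
Bottom flange (beyond web): 3.8 × 0.9, A = 3.42 in², x = 2.3 in, Ī = 4.115 in⁴.
Centroid: x̄ = ΣA·x / ΣA = 1.654 in.
Transfer each piece to the vertical centroidal axis using Ī + A·d² with d = x − 1.654:
  web: d = -1.454 in → contributes +6.466 in⁴
  top flange (beyond web): d = 0.6462 in → contributes +5.543 in⁴
  bottom flange (beyond web): d = 0.6462 in → contributes +5.543 in⁴
Total I = 17.55 in⁴.
Radius of gyration: k = √(I/A) = √(17.55 / 9.88) = 1.333 in.

k_y ≈ 1.3 in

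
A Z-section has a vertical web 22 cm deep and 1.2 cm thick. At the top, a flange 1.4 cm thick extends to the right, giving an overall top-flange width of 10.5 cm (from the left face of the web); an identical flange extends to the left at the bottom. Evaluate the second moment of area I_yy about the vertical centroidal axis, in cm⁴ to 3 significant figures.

Decompose the section into non-overlapping parts with the origin at the bottom-left of its bounding rectangle.
Web: 1.2 × 22, A = 26.4 cm², x = 9.9 cm, Ī = 3.168 cm⁴.
Top flange (beyond web): 9.3 × 1.4, A = 13.02 cm², x = 15.15 cm, Ī = 93.842 cm⁴.
Bottom flange (beyond web): 9.3 × 1.4, A = 13.02 cm², x = 4.65 cm, Ī = 93.842 cm⁴.
Centroid: x̄ = ΣA·x / ΣA = 9.9 cm.
Transfer each piece to the vertical centroidal axis using Ī + A·d² with d = x − 9.9:
  web: d = 0 cm → contributes +3.168 cm⁴
  top flange (beyond web): d = 5.25 cm → contributes +452.71 cm⁴
  bottom flange (beyond web): d = -5.25 cm → contributes +452.71 cm⁴
Total I = 908.58 cm⁴.

I_yy ≈ 909 cm⁴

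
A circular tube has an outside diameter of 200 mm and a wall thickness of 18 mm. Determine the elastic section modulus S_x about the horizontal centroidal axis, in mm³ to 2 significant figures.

Break the section into simple shapes (no overlaps), measuring from the bottom-left corner of the bounding box.
Outer circle: ⌀200, A = 31 416 mm², y = 100 mm, Ī = 78 539 816 mm⁴.
Bore (subtracted): ⌀164, A = 21 124 mm², y = 100 mm, Ī = 35 509 560 mm⁴.
By symmetry the centroid is at mid-height, ȳ = 100 mm.
All pieces are centred on the horizontal centroidal axis, so I = ΣĪ (holes subtracted) = 43 030 256 mm⁴.
Extreme fibre distance c = 100 mm; S = I/c = 430 303 mm³.

S_x ≈ 4.3 × 10⁵ mm³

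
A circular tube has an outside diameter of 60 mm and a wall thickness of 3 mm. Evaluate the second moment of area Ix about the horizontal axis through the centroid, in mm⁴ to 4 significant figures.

Split into non-overlapping primitives; take the origin at the lower-left of the bounding box.
Outer circle: ⌀60, A = 2827.43 mm², y = 30 mm, Ī = 636 173 mm⁴.
Bore (subtracted): ⌀54, A = 2290.22 mm², y = 30 mm, Ī = 417 393 mm⁴.
By symmetry the centroid is at mid-height, ȳ = 30 mm.
All pieces are centred on the horizontal axis through the centroid, so I = ΣĪ (holes subtracted) = 218 780 mm⁴.

Ix ≈ 2.188 × 10⁵ mm⁴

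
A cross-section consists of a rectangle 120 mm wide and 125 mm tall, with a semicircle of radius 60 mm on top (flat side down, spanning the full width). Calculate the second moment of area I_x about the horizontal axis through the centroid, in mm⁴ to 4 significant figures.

I_x ≈ 5.273 × 10⁷ mm⁴

Break the section into simple shapes (no overlaps), measuring from the bottom-left corner of the bounding box.
Rectangular body: 120 × 125, A = 15 000 mm², y = 62.5 mm, Ī = 19 531 250 mm⁴.
Semicircular cap: semicircle r = 60, A = 5654.87 mm², y = 150.465 mm, Ī = 1 422 450 mm⁴.
Centroid: ȳ = ΣA·y / ΣA = 86.5829 mm.
Transfer each piece to the horizontal axis through the centroid using Ī + A·d² with d = y − 86.5829:
  rectangular body: d = -24.0829 mm → contributes +28 231 044 mm⁴
  semicircular cap: d = 63.8819 mm → contributes +24 499 370 mm⁴
Total I = 52 730 414 mm⁴.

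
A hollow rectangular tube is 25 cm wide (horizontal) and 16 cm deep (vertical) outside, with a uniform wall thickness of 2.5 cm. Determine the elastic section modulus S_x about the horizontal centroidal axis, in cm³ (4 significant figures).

Split into non-overlapping primitives; take the origin at the lower-left of the bounding box.
Outer rectangle: 25 × 16, A = 400 cm², y = 8 cm, Ī = 8533.33 cm⁴.
Inner void (subtracted): 20 × 11, A = 220 cm², y = 8 cm, Ī = 2218.33 cm⁴.
By symmetry the centroid is at mid-height, ȳ = 8 cm.
All pieces are centred on the horizontal centroidal axis, so I = ΣĪ (holes subtracted) = 6 315 cm⁴.
Extreme fibre distance c = 8 cm; S = I/c = 789.375 cm³.

S_x ≈ 789.4 cm³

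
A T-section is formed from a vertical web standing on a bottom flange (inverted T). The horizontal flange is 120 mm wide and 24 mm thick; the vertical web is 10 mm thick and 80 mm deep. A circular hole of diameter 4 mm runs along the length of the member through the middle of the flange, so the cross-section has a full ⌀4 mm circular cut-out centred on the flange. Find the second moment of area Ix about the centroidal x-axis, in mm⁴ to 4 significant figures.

Decompose the section into non-overlapping parts with the origin at the bottom-left of its bounding rectangle.
Flange: 120 × 24, A = 2 880 mm², y = 12 mm, Ī = 138 240 mm⁴.
Web: 10 × 80, A = 800 mm², y = 64 mm, Ī = 426 667 mm⁴.
Hole (subtracted): ⌀4, A = 12.5664 mm², y = 12 mm, Ī = 12.5664 mm⁴.
Centroid: ȳ = ΣA·y / ΣA = 23.3431 mm.
Transfer each piece to the centroidal x-axis using Ī + A·d² with d = y − 23.3431:
  flange: d = -11.3431 mm → contributes +508 797 mm⁴
  web: d = 40.6569 mm → contributes +1 749 055 mm⁴
  hole: d = -11.3431 mm → contributes −1629.42 mm⁴
Total I = 2 256 222 mm⁴.

Ix ≈ 2.256 × 10⁶ mm⁴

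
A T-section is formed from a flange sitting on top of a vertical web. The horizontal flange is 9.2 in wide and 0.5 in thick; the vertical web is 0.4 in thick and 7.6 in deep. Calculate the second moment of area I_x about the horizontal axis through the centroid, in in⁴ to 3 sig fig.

Split into non-overlapping primitives; take the origin at the lower-left of the bounding box.
Flange: 9.2 × 0.5, A = 4.6 in², y = 7.85 in, Ī = 0.095833 in⁴.
Web: 0.4 × 7.6, A = 3.04 in², y = 3.8 in, Ī = 14.633 in⁴.
Centroid: ȳ = ΣA·y / ΣA = 6.2385 in.
Transfer each piece to the horizontal axis through the centroid using Ī + A·d² with d = y − 6.2385:
  flange: d = 1.6115 in → contributes +12.042 in⁴
  web: d = -2.4385 in → contributes +32.709 in⁴
Total I = 44.751 in⁴.

I_x ≈ 44.8 in⁴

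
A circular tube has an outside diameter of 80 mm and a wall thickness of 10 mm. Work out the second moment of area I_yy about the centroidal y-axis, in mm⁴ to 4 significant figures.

Split into non-overlapping primitives; take the origin at the lower-left of the bounding box.
Outer circle: ⌀80, A = 5026.55 mm², x = 40 mm, Ī = 2 010 619 mm⁴.
Bore (subtracted): ⌀60, A = 2827.43 mm², x = 40 mm, Ī = 636 173 mm⁴.
By symmetry the centroid is at mid-width, x̄ = 40 mm.
All pieces are centred on the centroidal y-axis, so I = ΣĪ (holes subtracted) = 1 374 447 mm⁴.

I_yy ≈ 1.374 × 10⁶ mm⁴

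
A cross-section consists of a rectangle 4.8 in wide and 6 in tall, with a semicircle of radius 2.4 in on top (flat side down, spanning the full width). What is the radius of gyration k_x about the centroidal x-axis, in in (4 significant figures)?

Decompose the section into non-overlapping parts with the origin at the bottom-left of its bounding rectangle.
Rectangular body: 4.8 × 6, A = 28.8 in², y = 3 in, Ī = 86.4 in⁴.
Semicircular cap: semicircle r = 2.4, A = 9.04779 in², y = 7.01859 in, Ī = 3.64147 in⁴.
Centroid: ȳ = ΣA·y / ΣA = 3.96067 in.
Transfer each piece to the centroidal x-axis using Ī + A·d² with d = y − 3.96067:
  rectangular body: d = -0.960673 in → contributes +112.979 in⁴
  semicircular cap: d = 3.05792 in → contributes +88.2461 in⁴
Total I = 201.225 in⁴.
Radius of gyration: k = √(I/A) = √(201.225 / 37.8478) = 2.3058 in.

k_x ≈ 2.306 in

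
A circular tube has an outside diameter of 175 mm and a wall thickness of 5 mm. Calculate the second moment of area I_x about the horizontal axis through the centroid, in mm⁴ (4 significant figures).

I_x ≈ 9.655 × 10⁶ mm⁴

Treat the section as a set of non-overlapping primitives; coordinates are from the bounding-box lower-left.
Outer circle: ⌀175, A = 24052.8 mm², y = 87.5 mm, Ī = 46 038 598 mm⁴.
Bore (subtracted): ⌀165, A = 21382.5 mm², y = 87.5 mm, Ī = 36 383 601 mm⁴.
By symmetry the centroid is at mid-height, ȳ = 87.5 mm.
All pieces are centred on the horizontal axis through the centroid, so I = ΣĪ (holes subtracted) = 9 654 998 mm⁴.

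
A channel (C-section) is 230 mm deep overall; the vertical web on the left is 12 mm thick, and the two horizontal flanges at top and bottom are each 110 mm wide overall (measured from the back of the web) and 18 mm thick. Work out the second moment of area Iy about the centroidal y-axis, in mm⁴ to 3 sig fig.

Treat the section as a set of non-overlapping primitives; coordinates are from the bounding-box lower-left.
Web: 12 × 230, A = 2 760 mm², x = 6 mm, Ī = 33 120 mm⁴.
Top flange (beyond web): 98 × 18, A = 1 764 mm², x = 61 mm, Ī = 1 411 788 mm⁴.
Bottom flange (beyond web): 98 × 18, A = 1 764 mm², x = 61 mm, Ī = 1 411 788 mm⁴.
Centroid: x̄ = ΣA·x / ΣA = 36.859 mm.
Transfer each piece to the centroidal y-axis using Ī + A·d² with d = x − 36.859:
  web: d = -30.859 mm → contributes +2 661 369 mm⁴
  top flange (beyond web): d = 24.141 mm → contributes +2 439 845 mm⁴
  bottom flange (beyond web): d = 24.141 mm → contributes +2 439 845 mm⁴
Total I = 7 541 059 mm⁴.

Iy ≈ 7.54 × 10⁶ mm⁴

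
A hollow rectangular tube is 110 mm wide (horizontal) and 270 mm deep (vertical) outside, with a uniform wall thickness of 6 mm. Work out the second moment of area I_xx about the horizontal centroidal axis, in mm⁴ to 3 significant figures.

I_xx ≈ 4.02 × 10⁷ mm⁴

Treat the section as a set of non-overlapping primitives; coordinates are from the bounding-box lower-left.
Outer rectangle: 110 × 270, A = 29 700 mm², y = 135 mm, Ī = 180 427 500 mm⁴.
Inner void (subtracted): 98 × 258, A = 25 284 mm², y = 135 mm, Ī = 140 250 348 mm⁴.
By symmetry the centroid is at mid-height, ȳ = 135 mm.
All pieces are centred on the horizontal centroidal axis, so I = ΣĪ (holes subtracted) = 40 177 152 mm⁴.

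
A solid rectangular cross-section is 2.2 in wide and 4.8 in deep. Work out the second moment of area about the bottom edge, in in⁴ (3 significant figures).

I_base ≈ 81.1 in⁴

The section: 2.2 × 4.8, A = 10.56 in², y = 2.4 in, Ī = 20.275 in⁴.
Transfer it to the base of the section using Ī + A·d² with d = y − 0:
  the section: d = 2.4 in → contributes +81.101 in⁴
Total I = 81.101 in⁴.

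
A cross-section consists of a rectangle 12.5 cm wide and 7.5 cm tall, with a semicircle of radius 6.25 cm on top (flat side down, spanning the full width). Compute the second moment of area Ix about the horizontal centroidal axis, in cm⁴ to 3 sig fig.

Decompose the section into non-overlapping parts with the origin at the bottom-left of its bounding rectangle.
Rectangular body: 12.5 × 7.5, A = 93.75 cm², y = 3.75 cm, Ī = 439.45 cm⁴.
Semicircular cap: semicircle r = 6.25, A = 61.359 cm², y = 10.153 cm, Ī = 167.48 cm⁴.
Centroid: ȳ = ΣA·y / ΣA = 6.2828 cm.
Transfer each piece to the horizontal centroidal axis using Ī + A·d² with d = y − 6.2828:
  rectangular body: d = -2.5328 cm → contributes +1040.9 cm⁴
  semicircular cap: d = 3.8698 cm → contributes +1086.4 cm⁴
Total I = 2127.2 cm⁴.

Ix ≈ 2130 cm⁴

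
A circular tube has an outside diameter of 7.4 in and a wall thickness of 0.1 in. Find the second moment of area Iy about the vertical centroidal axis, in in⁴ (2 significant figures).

Decompose the section into non-overlapping parts with the origin at the bottom-left of its bounding rectangle.
Outer circle: ⌀7.4, A = 43.01 in², x = 3.7 in, Ī = 147.2 in⁴.
Bore (subtracted): ⌀7.2, A = 40.72 in², x = 3.7 in, Ī = 131.9 in⁴.
By symmetry the centroid is at mid-width, x̄ = 3.7 in.
All pieces are centred on the vertical centroidal axis, so I = ΣĪ (holes subtracted) = 15.28 in⁴.

Iy ≈ 15 in⁴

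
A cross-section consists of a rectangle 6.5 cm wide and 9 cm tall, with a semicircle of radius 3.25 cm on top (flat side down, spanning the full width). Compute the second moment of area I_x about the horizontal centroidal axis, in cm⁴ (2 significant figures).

I_x ≈ 850 cm⁴

Split into non-overlapping primitives; take the origin at the lower-left of the bounding box.
Rectangular body: 6.5 × 9, A = 58.5 cm², y = 4.5 cm, Ī = 394.9 cm⁴.
Semicircular cap: semicircle r = 3.25, A = 16.59 cm², y = 10.38 cm, Ī = 12.25 cm⁴.
Centroid: ȳ = ΣA·y / ΣA = 5.799 cm.
Transfer each piece to the horizontal centroidal axis using Ī + A·d² with d = y − 5.799:
  rectangular body: d = -1.299 cm → contributes +493.6 cm⁴
  semicircular cap: d = 4.58 cm → contributes +360.3 cm⁴
Total I = 853.9 cm⁴.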